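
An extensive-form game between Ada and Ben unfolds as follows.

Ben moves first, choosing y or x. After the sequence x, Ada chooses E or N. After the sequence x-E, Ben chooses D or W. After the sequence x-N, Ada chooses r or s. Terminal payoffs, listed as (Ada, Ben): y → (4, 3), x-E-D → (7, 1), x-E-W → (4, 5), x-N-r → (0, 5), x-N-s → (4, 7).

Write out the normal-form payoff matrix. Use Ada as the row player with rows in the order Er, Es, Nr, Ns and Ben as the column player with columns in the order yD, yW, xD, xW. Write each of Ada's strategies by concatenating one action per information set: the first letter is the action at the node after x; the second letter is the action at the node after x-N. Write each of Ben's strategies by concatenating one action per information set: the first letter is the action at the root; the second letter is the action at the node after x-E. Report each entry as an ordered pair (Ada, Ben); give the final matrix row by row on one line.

Er: (4,3) (4,3) (7,1) (4,5) | Es: (4,3) (4,3) (7,1) (4,5) | Nr: (4,3) (4,3) (0,5) (0,5) | Ns: (4,3) (4,3) (4,7) (4,7)

           yD       yW       xD       xW
  Er    (4,3)    (4,3)    (7,1)    (4,5)
  Es    (4,3)    (4,3)    (7,1)    (4,5)
  Nr    (4,3)    (4,3)    (0,5)    (0,5)
  Ns    (4,3)    (4,3)    (4,7)    (4,7)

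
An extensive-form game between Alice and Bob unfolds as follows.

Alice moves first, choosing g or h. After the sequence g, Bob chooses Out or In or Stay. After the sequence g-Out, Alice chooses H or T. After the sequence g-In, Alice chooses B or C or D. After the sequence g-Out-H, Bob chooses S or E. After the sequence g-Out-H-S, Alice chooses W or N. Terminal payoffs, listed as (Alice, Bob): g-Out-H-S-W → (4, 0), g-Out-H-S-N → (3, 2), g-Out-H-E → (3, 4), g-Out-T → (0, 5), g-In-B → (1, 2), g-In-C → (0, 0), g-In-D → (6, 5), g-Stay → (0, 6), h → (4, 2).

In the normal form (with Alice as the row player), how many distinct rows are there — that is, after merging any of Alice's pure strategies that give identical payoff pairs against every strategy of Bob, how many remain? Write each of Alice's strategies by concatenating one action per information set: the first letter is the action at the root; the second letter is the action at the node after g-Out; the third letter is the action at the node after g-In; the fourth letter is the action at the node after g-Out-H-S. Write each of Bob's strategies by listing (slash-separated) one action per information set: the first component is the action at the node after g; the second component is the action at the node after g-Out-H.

Alice has 24 pure strategies: gHBW, gHBN, gHCW, gHCN, gHDW, gHDN, gTBW, gTBN, gTCW, gTCN, gTDW, gTDN, hHBW, hHBN, hHCW, hHCN, hHDW, hHDN, hTBW, hTBN, hTCW, hTCN, hTDW, hTDN. Columns: Out/S, Out/E, In/S, In/E, Stay/S, Stay/E.
{gHBW} → row (4,0) (3,4) (1,2) (1,2) (0,6) (0,6)
{gHBN} → row (3,2) (3,4) (1,2) (1,2) (0,6) (0,6)
{gHCW} → row (4,0) (3,4) (0,0) (0,0) (0,6) (0,6)
{gHCN} → row (3,2) (3,4) (0,0) (0,0) (0,6) (0,6)
{gHDW} → row (4,0) (3,4) (6,5) (6,5) (0,6) (0,6)
{gHDN} → row (3,2) (3,4) (6,5) (6,5) (0,6) (0,6)
{gTBW, gTBN} → row (0,5) (0,5) (1,2) (1,2) (0,6) (0,6)
{gTCW, gTCN} → row (0,5) (0,5) (0,0) (0,0) (0,6) (0,6)
{gTDW, gTDN} → row (0,5) (0,5) (6,5) (6,5) (0,6) (0,6)
{hHBW, hHBN, hHCW, hHCN, hHDW, hHDN, hTBW, hTBN, hTCW, hTCN, hTDW, hTDN} → row (4,2) (4,2) (4,2) (4,2) (4,2) (4,2)
That's 10 distinct rows out of 24 strategies.

10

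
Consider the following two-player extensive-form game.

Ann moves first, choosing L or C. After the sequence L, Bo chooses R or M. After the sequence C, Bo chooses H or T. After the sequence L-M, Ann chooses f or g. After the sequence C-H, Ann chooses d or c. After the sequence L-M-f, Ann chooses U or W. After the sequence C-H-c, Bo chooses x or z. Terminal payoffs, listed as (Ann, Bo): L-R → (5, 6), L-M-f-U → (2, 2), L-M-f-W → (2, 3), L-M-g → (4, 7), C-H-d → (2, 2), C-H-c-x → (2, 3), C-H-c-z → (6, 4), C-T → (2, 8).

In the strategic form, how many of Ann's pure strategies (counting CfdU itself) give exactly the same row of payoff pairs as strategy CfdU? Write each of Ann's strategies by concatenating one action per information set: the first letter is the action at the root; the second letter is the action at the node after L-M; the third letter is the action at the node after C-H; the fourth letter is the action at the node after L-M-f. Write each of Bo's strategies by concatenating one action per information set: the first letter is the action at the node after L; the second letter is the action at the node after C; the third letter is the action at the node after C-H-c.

4

Row for CfdU (columns RHx, RHz, RTx, RTz, MHx, MHz, MTx, MTz): (2,2) (2,2) (2,8) (2,8) (2,2) (2,2) (2,8) (2,8).
Under CfdU, Ann's choice at the node after L-M and at the node after L-M-f can never be reached regardless of what Bo does, so varying those choices leaves every outcome unchanged.
Holding the reachable choices fixed and varying the unreachable ones freely already gives 2 × 2 = 4 equivalent strategies.
No other strategy reproduces this row, so those 4 are the full class: CfdU, CfdW, CgdU, CgdW.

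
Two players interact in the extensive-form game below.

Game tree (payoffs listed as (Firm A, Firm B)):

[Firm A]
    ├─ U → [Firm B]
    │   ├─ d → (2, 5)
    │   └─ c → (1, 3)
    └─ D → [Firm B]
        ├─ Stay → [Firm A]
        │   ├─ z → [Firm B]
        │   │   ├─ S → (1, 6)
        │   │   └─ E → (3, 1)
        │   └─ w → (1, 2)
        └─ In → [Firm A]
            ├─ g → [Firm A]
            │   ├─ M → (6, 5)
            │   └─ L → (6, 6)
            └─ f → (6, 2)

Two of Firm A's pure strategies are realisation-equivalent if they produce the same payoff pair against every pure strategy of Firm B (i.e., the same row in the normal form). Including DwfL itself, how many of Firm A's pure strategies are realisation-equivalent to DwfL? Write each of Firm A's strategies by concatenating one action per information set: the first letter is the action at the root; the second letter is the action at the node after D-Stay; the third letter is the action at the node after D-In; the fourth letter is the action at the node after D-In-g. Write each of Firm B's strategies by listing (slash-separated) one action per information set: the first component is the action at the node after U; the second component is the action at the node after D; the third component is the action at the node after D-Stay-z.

Row for DwfL (columns d/Stay/S, d/Stay/E, d/In/S, d/In/E, c/Stay/S, c/Stay/E, c/In/S, c/In/E): (1,2) (1,2) (6,2) (6,2) (1,2) (1,2) (6,2) (6,2).
Under DwfL, Firm A's choice at the node after D-In-g can never be reached regardless of what Firm B does, so varying those choices leaves every outcome unchanged.
Holding the reachable choices fixed and varying the unreachable one freely already gives 2 equivalent strategies.
No other strategy reproduces this row, so those 2 are the full class: DwfM, DwfL.

2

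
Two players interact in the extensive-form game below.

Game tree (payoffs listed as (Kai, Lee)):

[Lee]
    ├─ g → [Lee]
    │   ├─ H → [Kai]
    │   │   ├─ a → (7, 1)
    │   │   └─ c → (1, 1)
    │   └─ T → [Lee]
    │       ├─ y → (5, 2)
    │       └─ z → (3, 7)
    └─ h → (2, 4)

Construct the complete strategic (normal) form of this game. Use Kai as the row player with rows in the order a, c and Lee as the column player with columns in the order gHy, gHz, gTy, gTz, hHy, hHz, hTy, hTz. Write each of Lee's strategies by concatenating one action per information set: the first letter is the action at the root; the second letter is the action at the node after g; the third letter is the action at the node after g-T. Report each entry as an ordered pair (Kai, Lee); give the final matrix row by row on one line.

          gHy      gHz      gTy      gTz      hHy      hHz      hTy      hTz
   a    (7,1)    (7,1)    (5,2)    (3,7)    (2,4)    (2,4)    (2,4)    (2,4)
   c    (1,1)    (1,1)    (5,2)    (3,7)    (2,4)    (2,4)    (2,4)    (2,4)

a: (7,1) (7,1) (5,2) (3,7) (2,4) (2,4) (2,4) (2,4) | c: (1,1) (1,1) (5,2) (3,7) (2,4) (2,4) (2,4) (2,4)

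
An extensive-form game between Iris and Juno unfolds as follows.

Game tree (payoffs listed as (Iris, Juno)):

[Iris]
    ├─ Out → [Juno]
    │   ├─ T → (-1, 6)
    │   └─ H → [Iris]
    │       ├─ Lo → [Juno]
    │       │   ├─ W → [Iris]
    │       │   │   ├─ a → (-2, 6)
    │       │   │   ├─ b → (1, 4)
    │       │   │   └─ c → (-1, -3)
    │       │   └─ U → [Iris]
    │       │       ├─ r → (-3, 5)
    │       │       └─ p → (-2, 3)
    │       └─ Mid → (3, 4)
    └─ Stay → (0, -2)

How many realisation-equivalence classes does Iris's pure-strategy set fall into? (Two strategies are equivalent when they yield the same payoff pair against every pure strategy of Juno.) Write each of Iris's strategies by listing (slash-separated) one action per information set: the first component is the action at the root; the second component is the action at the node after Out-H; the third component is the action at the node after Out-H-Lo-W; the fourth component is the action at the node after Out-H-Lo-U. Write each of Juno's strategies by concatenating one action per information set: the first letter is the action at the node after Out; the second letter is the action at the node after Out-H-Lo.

8

Iris has 24 pure strategies: Out/Lo/a/r, Out/Lo/a/p, Out/Lo/b/r, Out/Lo/b/p, Out/Lo/c/r, Out/Lo/c/p, Out/Mid/a/r, Out/Mid/a/p, Out/Mid/b/r, Out/Mid/b/p, Out/Mid/c/r, Out/Mid/c/p, Stay/Lo/a/r, Stay/Lo/a/p, Stay/Lo/b/r, Stay/Lo/b/p, Stay/Lo/c/r, Stay/Lo/c/p, Stay/Mid/a/r, Stay/Mid/a/p, Stay/Mid/b/r, Stay/Mid/b/p, Stay/Mid/c/r, Stay/Mid/c/p. Columns: TW, TU, HW, HU.
{Out/Lo/a/r} → row (-1,6) (-1,6) (-2,6) (-3,5)
{Out/Lo/a/p} → row (-1,6) (-1,6) (-2,6) (-2,3)
{Out/Lo/b/r} → row (-1,6) (-1,6) (1,4) (-3,5)
{Out/Lo/b/p} → row (-1,6) (-1,6) (1,4) (-2,3)
{Out/Lo/c/r} → row (-1,6) (-1,6) (-1,-3) (-3,5)
{Out/Lo/c/p} → row (-1,6) (-1,6) (-1,-3) (-2,3)
{Out/Mid/a/r, Out/Mid/a/p, Out/Mid/b/r, Out/Mid/b/p, Out/Mid/c/r, Out/Mid/c/p} → row (-1,6) (-1,6) (3,4) (3,4)
{Stay/Lo/a/r, Stay/Lo/a/p, Stay/Lo/b/r, Stay/Lo/b/p, Stay/Lo/c/r, Stay/Lo/c/p, Stay/Mid/a/r, Stay/Mid/a/p, Stay/Mid/b/r, Stay/Mid/b/p, Stay/Mid/c/r, Stay/Mid/c/p} → row (0,-2) (0,-2) (0,-2) (0,-2)
That's 8 distinct rows out of 24 strategies.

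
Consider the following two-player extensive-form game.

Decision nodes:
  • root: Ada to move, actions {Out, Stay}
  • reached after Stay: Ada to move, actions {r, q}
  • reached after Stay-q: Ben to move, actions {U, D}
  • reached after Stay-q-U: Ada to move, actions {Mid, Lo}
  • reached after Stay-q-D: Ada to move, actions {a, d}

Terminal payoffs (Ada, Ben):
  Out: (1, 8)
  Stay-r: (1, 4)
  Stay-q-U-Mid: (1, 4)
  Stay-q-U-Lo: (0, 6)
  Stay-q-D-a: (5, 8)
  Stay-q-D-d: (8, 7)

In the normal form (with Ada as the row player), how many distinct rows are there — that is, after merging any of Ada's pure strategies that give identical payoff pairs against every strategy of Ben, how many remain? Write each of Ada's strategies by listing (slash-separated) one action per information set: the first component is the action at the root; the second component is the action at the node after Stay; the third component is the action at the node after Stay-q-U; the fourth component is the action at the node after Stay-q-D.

Ada has 16 pure strategies: Out/r/Mid/a, Out/r/Mid/d, Out/r/Lo/a, Out/r/Lo/d, Out/q/Mid/a, Out/q/Mid/d, Out/q/Lo/a, Out/q/Lo/d, Stay/r/Mid/a, Stay/r/Mid/d, Stay/r/Lo/a, Stay/r/Lo/d, Stay/q/Mid/a, Stay/q/Mid/d, Stay/q/Lo/a, Stay/q/Lo/d. Columns: U, D.
{Out/r/Mid/a, Out/r/Mid/d, Out/r/Lo/a, Out/r/Lo/d, Out/q/Mid/a, Out/q/Mid/d, Out/q/Lo/a, Out/q/Lo/d} → row (1,8) (1,8)
{Stay/r/Mid/a, Stay/r/Mid/d, Stay/r/Lo/a, Stay/r/Lo/d} → row (1,4) (1,4)
{Stay/q/Mid/a} → row (1,4) (5,8)
{Stay/q/Mid/d} → row (1,4) (8,7)
{Stay/q/Lo/a} → row (0,6) (5,8)
{Stay/q/Lo/d} → row (0,6) (8,7)
That's 6 distinct rows out of 16 strategies.

6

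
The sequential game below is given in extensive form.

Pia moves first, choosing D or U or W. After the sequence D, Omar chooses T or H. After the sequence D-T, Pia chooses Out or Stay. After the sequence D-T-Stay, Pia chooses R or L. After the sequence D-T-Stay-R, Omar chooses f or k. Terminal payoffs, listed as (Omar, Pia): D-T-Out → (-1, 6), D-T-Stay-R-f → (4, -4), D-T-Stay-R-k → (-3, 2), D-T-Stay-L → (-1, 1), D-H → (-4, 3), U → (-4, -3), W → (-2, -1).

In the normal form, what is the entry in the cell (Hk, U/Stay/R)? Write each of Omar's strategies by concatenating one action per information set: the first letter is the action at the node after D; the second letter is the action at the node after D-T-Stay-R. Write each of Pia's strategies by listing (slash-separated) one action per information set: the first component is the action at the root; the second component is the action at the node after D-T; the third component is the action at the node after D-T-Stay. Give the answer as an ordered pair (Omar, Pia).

(-4, -3)

Trace the play path from the root:
  Pia plays U
→ terminal payoff (-4, -3).
(Omar's choice at the node after D is never reached on this path, so it doesn't affect the outcome.)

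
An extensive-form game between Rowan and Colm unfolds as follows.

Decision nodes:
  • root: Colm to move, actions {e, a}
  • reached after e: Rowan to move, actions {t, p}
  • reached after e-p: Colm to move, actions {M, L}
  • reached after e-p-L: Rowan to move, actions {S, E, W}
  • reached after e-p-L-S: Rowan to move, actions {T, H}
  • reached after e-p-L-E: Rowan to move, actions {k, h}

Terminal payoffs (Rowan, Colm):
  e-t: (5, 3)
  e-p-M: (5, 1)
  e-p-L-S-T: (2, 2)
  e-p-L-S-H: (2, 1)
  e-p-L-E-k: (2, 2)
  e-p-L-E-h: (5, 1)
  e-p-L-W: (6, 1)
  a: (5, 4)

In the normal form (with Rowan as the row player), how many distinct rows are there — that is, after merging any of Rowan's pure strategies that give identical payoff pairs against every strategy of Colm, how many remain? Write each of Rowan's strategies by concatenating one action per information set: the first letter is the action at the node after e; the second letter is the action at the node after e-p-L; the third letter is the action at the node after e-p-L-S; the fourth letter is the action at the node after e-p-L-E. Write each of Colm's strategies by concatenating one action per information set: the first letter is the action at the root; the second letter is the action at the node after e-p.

5

Rowan has 24 pure strategies: tSTk, tSTh, tSHk, tSHh, tETk, tETh, tEHk, tEHh, tWTk, tWTh, tWHk, tWHh, pSTk, pSTh, pSHk, pSHh, pETk, pETh, pEHk, pEHh, pWTk, pWTh, pWHk, pWHh. Columns: eM, eL, aM, aL.
{tSTk, tSTh, tSHk, tSHh, tETk, tETh, tEHk, tEHh, tWTk, tWTh, tWHk, tWHh} → row (5,3) (5,3) (5,4) (5,4)
{pSTk, pSTh, pETk, pEHk} → row (5,1) (2,2) (5,4) (5,4)
{pSHk, pSHh} → row (5,1) (2,1) (5,4) (5,4)
{pETh, pEHh} → row (5,1) (5,1) (5,4) (5,4)
{pWTk, pWTh, pWHk, pWHh} → row (5,1) (6,1) (5,4) (5,4)
That's 5 distinct rows out of 24 strategies.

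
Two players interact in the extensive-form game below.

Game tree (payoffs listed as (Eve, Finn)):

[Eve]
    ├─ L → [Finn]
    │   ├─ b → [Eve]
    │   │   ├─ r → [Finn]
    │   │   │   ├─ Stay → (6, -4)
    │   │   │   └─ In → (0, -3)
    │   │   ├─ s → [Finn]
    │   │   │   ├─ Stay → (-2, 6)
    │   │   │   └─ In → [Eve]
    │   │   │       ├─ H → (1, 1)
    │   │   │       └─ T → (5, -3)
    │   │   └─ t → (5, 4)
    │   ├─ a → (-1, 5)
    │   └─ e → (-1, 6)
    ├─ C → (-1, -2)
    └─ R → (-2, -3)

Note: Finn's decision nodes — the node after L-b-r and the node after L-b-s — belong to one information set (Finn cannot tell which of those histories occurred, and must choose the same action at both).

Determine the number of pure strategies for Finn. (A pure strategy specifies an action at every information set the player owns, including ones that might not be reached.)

6

Finn owns the node after L with actions {b, a, e} — three choices.
Finn owns the information set {L-b-r, L-b-s} with actions {Stay, In} — two choices.
A pure strategy fixes one action at each information set independently, so the count is the product 3 × 2 = 6.
(For reference, Eve has 18 pure strategies, giving a 6×18 normal-form matrix.)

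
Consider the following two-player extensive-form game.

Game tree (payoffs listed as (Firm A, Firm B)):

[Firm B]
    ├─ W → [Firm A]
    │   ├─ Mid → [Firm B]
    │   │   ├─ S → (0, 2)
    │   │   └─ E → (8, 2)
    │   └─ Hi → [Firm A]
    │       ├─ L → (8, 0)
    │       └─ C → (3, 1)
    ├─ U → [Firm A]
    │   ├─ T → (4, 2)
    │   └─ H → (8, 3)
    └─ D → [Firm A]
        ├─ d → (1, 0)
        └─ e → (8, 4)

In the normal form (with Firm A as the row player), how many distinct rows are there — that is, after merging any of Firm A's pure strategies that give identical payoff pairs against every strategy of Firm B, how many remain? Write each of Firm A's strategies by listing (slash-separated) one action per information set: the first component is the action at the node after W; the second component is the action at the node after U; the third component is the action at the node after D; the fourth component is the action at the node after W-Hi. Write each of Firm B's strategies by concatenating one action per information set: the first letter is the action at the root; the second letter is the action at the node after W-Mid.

Firm A has 16 pure strategies: Mid/T/d/L, Mid/T/d/C, Mid/T/e/L, Mid/T/e/C, Mid/H/d/L, Mid/H/d/C, Mid/H/e/L, Mid/H/e/C, Hi/T/d/L, Hi/T/d/C, Hi/T/e/L, Hi/T/e/C, Hi/H/d/L, Hi/H/d/C, Hi/H/e/L, Hi/H/e/C. Columns: WS, WE, US, UE, DS, DE.
{Mid/T/d/L, Mid/T/d/C} → row (0,2) (8,2) (4,2) (4,2) (1,0) (1,0)
{Mid/T/e/L, Mid/T/e/C} → row (0,2) (8,2) (4,2) (4,2) (8,4) (8,4)
{Mid/H/d/L, Mid/H/d/C} → row (0,2) (8,2) (8,3) (8,3) (1,0) (1,0)
{Mid/H/e/L, Mid/H/e/C} → row (0,2) (8,2) (8,3) (8,3) (8,4) (8,4)
{Hi/T/d/L} → row (8,0) (8,0) (4,2) (4,2) (1,0) (1,0)
{Hi/T/d/C} → row (3,1) (3,1) (4,2) (4,2) (1,0) (1,0)
{Hi/T/e/L} → row (8,0) (8,0) (4,2) (4,2) (8,4) (8,4)
{Hi/T/e/C} → row (3,1) (3,1) (4,2) (4,2) (8,4) (8,4)
{Hi/H/d/L} → row (8,0) (8,0) (8,3) (8,3) (1,0) (1,0)
{Hi/H/d/C} → row (3,1) (3,1) (8,3) (8,3) (1,0) (1,0)
{Hi/H/e/L} → row (8,0) (8,0) (8,3) (8,3) (8,4) (8,4)
{Hi/H/e/C} → row (3,1) (3,1) (8,3) (8,3) (8,4) (8,4)
That's 12 distinct rows out of 16 strategies.

12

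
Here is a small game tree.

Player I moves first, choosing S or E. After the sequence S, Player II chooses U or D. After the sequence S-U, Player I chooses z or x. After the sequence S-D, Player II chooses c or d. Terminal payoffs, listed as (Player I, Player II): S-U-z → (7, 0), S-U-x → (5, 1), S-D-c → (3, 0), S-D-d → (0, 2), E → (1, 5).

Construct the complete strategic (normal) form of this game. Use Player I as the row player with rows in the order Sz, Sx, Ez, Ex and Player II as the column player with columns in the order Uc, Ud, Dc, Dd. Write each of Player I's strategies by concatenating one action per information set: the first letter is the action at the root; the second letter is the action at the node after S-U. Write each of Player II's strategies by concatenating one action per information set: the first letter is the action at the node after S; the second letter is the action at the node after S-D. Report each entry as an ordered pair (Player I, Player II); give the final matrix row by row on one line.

Sz: (7,0) (7,0) (3,0) (0,2) | Sx: (5,1) (5,1) (3,0) (0,2) | Ez: (1,5) (1,5) (1,5) (1,5) | Ex: (1,5) (1,5) (1,5) (1,5)

Row Sz: Uc→(7,0), Ud→(7,0), Dc→(3,0), Dd→(0,2)
Row Sx: Uc→(5,1), Ud→(5,1), Dc→(3,0), Dd→(0,2)
Row Ez: Uc→(1,5), Ud→(1,5), Dc→(1,5), Dd→(1,5)
Row Ex: Uc→(1,5), Ud→(1,5), Dc→(1,5), Dd→(1,5)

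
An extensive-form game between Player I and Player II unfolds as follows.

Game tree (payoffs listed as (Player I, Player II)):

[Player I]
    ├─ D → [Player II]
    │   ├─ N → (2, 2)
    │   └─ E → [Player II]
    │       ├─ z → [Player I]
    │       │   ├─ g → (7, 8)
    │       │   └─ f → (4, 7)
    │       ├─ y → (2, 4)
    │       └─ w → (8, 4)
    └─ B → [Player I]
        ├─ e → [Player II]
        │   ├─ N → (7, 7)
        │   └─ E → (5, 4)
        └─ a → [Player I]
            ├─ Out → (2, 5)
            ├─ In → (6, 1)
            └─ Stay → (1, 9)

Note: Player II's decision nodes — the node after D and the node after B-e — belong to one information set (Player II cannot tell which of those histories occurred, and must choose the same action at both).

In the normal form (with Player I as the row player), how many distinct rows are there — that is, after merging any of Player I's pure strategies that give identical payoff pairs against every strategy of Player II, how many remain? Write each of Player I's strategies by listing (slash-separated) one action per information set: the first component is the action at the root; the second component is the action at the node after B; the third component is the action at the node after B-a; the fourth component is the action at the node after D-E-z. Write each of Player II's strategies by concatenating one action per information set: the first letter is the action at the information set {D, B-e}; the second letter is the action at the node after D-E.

6

Player I has 24 pure strategies: D/e/Out/g, D/e/Out/f, D/e/In/g, D/e/In/f, D/e/Stay/g, D/e/Stay/f, D/a/Out/g, D/a/Out/f, D/a/In/g, D/a/In/f, D/a/Stay/g, D/a/Stay/f, B/e/Out/g, B/e/Out/f, B/e/In/g, B/e/In/f, B/e/Stay/g, B/e/Stay/f, B/a/Out/g, B/a/Out/f, B/a/In/g, B/a/In/f, B/a/Stay/g, B/a/Stay/f. Columns: Nz, Ny, Nw, Ez, Ey, Ew.
{D/e/Out/g, D/e/In/g, D/e/Stay/g, D/a/Out/g, D/a/In/g, D/a/Stay/g} → row (2,2) (2,2) (2,2) (7,8) (2,4) (8,4)
{D/e/Out/f, D/e/In/f, D/e/Stay/f, D/a/Out/f, D/a/In/f, D/a/Stay/f} → row (2,2) (2,2) (2,2) (4,7) (2,4) (8,4)
{B/e/Out/g, B/e/Out/f, B/e/In/g, B/e/In/f, B/e/Stay/g, B/e/Stay/f} → row (7,7) (7,7) (7,7) (5,4) (5,4) (5,4)
{B/a/Out/g, B/a/Out/f} → row (2,5) (2,5) (2,5) (2,5) (2,5) (2,5)
{B/a/In/g, B/a/In/f} → row (6,1) (6,1) (6,1) (6,1) (6,1) (6,1)
{B/a/Stay/g, B/a/Stay/f} → row (1,9) (1,9) (1,9) (1,9) (1,9) (1,9)
That's 6 distinct rows out of 24 strategies.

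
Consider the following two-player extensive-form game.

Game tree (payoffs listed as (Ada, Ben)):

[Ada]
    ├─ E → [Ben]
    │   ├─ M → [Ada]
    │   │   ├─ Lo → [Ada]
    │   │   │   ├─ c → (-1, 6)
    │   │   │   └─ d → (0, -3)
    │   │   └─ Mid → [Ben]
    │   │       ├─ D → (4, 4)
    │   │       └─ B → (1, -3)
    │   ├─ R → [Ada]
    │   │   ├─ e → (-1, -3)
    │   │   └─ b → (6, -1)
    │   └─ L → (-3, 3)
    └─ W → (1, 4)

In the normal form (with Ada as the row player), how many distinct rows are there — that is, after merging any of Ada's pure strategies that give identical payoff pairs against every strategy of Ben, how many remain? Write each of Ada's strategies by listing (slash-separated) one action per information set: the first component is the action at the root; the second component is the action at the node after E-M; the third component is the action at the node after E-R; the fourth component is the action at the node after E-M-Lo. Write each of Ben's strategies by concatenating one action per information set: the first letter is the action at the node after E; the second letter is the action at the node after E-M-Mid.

Ada has 16 pure strategies: E/Lo/e/c, E/Lo/e/d, E/Lo/b/c, E/Lo/b/d, E/Mid/e/c, E/Mid/e/d, E/Mid/b/c, E/Mid/b/d, W/Lo/e/c, W/Lo/e/d, W/Lo/b/c, W/Lo/b/d, W/Mid/e/c, W/Mid/e/d, W/Mid/b/c, W/Mid/b/d. Columns: MD, MB, RD, RB, LD, LB.
{E/Lo/e/c} → row (-1,6) (-1,6) (-1,-3) (-1,-3) (-3,3) (-3,3)
{E/Lo/e/d} → row (0,-3) (0,-3) (-1,-3) (-1,-3) (-3,3) (-3,3)
{E/Lo/b/c} → row (-1,6) (-1,6) (6,-1) (6,-1) (-3,3) (-3,3)
{E/Lo/b/d} → row (0,-3) (0,-3) (6,-1) (6,-1) (-3,3) (-3,3)
{E/Mid/e/c, E/Mid/e/d} → row (4,4) (1,-3) (-1,-3) (-1,-3) (-3,3) (-3,3)
{E/Mid/b/c, E/Mid/b/d} → row (4,4) (1,-3) (6,-1) (6,-1) (-3,3) (-3,3)
{W/Lo/e/c, W/Lo/e/d, W/Lo/b/c, W/Lo/b/d, W/Mid/e/c, W/Mid/e/d, W/Mid/b/c, W/Mid/b/d} → row (1,4) (1,4) (1,4) (1,4) (1,4) (1,4)
That's 7 distinct rows out of 16 strategies.

7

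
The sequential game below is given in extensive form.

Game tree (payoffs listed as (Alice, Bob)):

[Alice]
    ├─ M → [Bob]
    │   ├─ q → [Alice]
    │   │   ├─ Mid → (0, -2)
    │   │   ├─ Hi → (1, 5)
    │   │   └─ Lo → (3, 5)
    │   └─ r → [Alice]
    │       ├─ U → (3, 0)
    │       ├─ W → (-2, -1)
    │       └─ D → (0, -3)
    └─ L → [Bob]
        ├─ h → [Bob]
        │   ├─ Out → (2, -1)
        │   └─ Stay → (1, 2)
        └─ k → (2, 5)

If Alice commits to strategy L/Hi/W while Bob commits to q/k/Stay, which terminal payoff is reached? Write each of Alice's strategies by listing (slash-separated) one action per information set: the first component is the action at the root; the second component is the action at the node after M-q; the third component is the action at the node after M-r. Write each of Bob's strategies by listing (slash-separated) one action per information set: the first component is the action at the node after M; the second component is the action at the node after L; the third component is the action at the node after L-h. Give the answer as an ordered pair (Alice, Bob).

(2, 5)

Trace the play path from the root:
  Alice plays L
  Bob plays k at [L]
→ terminal payoff (2, 5).
(Alice's choice at the node after M-q is never reached on this path, so it doesn't affect the outcome.)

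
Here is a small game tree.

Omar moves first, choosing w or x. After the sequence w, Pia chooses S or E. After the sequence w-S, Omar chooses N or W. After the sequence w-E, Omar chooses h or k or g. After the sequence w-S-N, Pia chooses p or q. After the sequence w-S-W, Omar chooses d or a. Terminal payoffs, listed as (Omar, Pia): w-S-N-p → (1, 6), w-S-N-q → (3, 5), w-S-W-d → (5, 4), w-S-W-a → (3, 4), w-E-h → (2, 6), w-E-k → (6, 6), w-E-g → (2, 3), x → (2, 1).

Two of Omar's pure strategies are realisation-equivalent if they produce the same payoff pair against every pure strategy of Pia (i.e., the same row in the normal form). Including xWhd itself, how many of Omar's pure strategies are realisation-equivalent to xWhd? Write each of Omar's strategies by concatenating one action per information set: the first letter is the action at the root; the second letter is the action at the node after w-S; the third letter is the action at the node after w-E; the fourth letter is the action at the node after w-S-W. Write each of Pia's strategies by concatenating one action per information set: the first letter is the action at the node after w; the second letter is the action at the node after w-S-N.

Row for xWhd (columns Sp, Sq, Ep, Eq): (2,1) (2,1) (2,1) (2,1).
Under xWhd, Omar's choice at the node after w-S and at the node after w-E and at the node after w-S-W can never be reached regardless of what Pia does, so varying those choices leaves every outcome unchanged.
Holding the reachable choices fixed and varying the unreachable ones freely already gives 2 × 3 × 2 = 12 equivalent strategies.
No other strategy reproduces this row, so those 12 are the full class: xNhd, xNha, xNkd, xNka, xNgd, xNga, xWhd, xWha, xWkd, xWka, xWgd, xWga.

12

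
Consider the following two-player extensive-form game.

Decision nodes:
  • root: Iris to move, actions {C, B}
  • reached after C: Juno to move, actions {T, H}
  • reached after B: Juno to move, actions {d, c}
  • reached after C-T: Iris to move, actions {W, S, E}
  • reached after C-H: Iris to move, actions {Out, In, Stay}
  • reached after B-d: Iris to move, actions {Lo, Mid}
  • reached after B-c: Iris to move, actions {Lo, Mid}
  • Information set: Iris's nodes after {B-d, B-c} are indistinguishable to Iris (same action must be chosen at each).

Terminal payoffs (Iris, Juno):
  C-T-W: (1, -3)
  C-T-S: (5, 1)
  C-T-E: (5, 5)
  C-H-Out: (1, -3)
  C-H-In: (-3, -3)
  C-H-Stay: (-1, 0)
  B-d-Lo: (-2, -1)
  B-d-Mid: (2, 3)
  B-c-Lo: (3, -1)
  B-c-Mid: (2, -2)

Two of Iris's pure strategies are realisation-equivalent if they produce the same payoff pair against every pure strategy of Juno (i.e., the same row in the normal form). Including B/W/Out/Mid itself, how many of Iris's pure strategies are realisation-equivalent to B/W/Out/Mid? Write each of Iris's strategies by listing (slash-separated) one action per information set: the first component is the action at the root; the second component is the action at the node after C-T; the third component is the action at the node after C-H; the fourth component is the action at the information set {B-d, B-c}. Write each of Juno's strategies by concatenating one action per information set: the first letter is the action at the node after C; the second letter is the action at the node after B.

9

Row for B/W/Out/Mid (columns Td, Tc, Hd, Hc): (2,3) (2,-2) (2,3) (2,-2).
Under B/W/Out/Mid, Iris's choice at the node after C-T and at the node after C-H can never be reached regardless of what Juno does, so varying those choices leaves every outcome unchanged.
Holding the reachable choices fixed and varying the unreachable ones freely already gives 3 × 3 = 9 equivalent strategies.
No other strategy reproduces this row, so those 9 are the full class: B/W/Out/Mid, B/W/In/Mid, B/W/Stay/Mid, B/S/Out/Mid, B/S/In/Mid, B/S/Stay/Mid, B/E/Out/Mid, B/E/In/Mid, B/E/Stay/Mid.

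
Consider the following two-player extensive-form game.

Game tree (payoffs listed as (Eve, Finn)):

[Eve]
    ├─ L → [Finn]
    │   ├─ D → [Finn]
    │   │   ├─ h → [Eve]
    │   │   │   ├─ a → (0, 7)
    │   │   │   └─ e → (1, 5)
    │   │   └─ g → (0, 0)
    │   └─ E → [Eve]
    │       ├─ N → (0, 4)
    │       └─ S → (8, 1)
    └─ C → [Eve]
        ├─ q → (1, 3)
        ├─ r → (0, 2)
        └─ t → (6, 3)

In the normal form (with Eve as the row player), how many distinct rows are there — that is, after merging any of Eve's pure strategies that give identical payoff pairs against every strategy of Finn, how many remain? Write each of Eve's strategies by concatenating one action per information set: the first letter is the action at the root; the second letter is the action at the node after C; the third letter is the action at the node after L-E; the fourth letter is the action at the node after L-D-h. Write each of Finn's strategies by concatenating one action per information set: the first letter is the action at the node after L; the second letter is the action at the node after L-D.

7

Eve has 24 pure strategies: LqNa, LqNe, LqSa, LqSe, LrNa, LrNe, LrSa, LrSe, LtNa, LtNe, LtSa, LtSe, CqNa, CqNe, CqSa, CqSe, CrNa, CrNe, CrSa, CrSe, CtNa, CtNe, CtSa, CtSe. Columns: Dh, Dg, Eh, Eg.
{LqNa, LrNa, LtNa} → row (0,7) (0,0) (0,4) (0,4)
{LqNe, LrNe, LtNe} → row (1,5) (0,0) (0,4) (0,4)
{LqSa, LrSa, LtSa} → row (0,7) (0,0) (8,1) (8,1)
{LqSe, LrSe, LtSe} → row (1,5) (0,0) (8,1) (8,1)
{CqNa, CqNe, CqSa, CqSe} → row (1,3) (1,3) (1,3) (1,3)
{CrNa, CrNe, CrSa, CrSe} → row (0,2) (0,2) (0,2) (0,2)
{CtNa, CtNe, CtSa, CtSe} → row (6,3) (6,3) (6,3) (6,3)
That's 7 distinct rows out of 24 strategies.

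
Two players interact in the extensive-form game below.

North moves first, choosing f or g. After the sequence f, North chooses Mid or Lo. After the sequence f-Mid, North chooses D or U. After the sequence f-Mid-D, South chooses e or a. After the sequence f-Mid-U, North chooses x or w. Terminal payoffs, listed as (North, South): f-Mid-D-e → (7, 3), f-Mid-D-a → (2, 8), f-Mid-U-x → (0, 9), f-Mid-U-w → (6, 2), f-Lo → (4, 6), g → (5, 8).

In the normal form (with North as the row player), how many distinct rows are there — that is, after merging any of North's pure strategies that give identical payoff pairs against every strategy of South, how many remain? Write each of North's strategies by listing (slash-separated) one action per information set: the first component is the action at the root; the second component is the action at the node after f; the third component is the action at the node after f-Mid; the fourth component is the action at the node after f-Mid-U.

5

North has 16 pure strategies: f/Mid/D/x, f/Mid/D/w, f/Mid/U/x, f/Mid/U/w, f/Lo/D/x, f/Lo/D/w, f/Lo/U/x, f/Lo/U/w, g/Mid/D/x, g/Mid/D/w, g/Mid/U/x, g/Mid/U/w, g/Lo/D/x, g/Lo/D/w, g/Lo/U/x, g/Lo/U/w. Columns: e, a.
{f/Mid/D/x, f/Mid/D/w} → row (7,3) (2,8)
{f/Mid/U/x} → row (0,9) (0,9)
{f/Mid/U/w} → row (6,2) (6,2)
{f/Lo/D/x, f/Lo/D/w, f/Lo/U/x, f/Lo/U/w} → row (4,6) (4,6)
{g/Mid/D/x, g/Mid/D/w, g/Mid/U/x, g/Mid/U/w, g/Lo/D/x, g/Lo/D/w, g/Lo/U/x, g/Lo/U/w} → row (5,8) (5,8)
That's 5 distinct rows out of 16 strategies.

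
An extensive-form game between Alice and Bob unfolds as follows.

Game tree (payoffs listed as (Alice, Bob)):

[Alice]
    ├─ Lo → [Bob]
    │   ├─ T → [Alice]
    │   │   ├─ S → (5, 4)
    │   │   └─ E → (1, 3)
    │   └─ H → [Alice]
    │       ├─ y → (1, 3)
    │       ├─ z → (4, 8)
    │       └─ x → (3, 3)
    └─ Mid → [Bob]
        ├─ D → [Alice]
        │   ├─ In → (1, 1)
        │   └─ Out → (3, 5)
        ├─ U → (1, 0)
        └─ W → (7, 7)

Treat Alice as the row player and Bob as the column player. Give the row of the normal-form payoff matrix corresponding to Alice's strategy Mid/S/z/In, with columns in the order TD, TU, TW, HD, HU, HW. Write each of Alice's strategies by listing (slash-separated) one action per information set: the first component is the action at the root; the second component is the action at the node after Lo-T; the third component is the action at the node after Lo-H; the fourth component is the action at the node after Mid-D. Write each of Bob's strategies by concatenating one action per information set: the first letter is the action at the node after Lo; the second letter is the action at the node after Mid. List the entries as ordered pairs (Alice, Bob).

vs TD: Alice plays Mid → Bob plays D at [Mid] → Alice plays In at [Mid-D] → (1, 1)
vs TU: Alice plays Mid → Bob plays U at [Mid] → (1, 0)
vs TW: Alice plays Mid → Bob plays W at [Mid] → (7, 7)
vs HD: Alice plays Mid → Bob plays D at [Mid] → Alice plays In at [Mid-D] → (1, 1)
vs HU: Alice plays Mid → Bob plays U at [Mid] → (1, 0)
vs HW: Alice plays Mid → Bob plays W at [Mid] → (7, 7)

(1,1) (1,0) (7,7) (1,1) (1,0) (7,7)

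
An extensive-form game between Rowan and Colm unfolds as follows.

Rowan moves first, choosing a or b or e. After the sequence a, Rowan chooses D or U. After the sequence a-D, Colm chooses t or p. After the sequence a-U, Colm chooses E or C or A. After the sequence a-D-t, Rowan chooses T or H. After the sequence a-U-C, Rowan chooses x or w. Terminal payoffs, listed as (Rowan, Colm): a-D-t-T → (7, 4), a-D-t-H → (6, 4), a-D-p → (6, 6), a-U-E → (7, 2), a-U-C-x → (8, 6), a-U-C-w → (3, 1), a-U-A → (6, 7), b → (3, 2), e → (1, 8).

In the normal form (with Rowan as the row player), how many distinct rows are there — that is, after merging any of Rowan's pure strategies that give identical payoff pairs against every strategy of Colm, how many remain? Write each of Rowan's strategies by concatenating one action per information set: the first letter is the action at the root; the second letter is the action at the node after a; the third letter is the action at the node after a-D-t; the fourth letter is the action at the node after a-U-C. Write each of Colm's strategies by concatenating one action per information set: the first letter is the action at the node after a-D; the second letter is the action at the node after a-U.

Rowan has 24 pure strategies: aDTx, aDTw, aDHx, aDHw, aUTx, aUTw, aUHx, aUHw, bDTx, bDTw, bDHx, bDHw, bUTx, bUTw, bUHx, bUHw, eDTx, eDTw, eDHx, eDHw, eUTx, eUTw, eUHx, eUHw. Columns: tE, tC, tA, pE, pC, pA.
{aDTx, aDTw} → row (7,4) (7,4) (7,4) (6,6) (6,6) (6,6)
{aDHx, aDHw} → row (6,4) (6,4) (6,4) (6,6) (6,6) (6,6)
{aUTx, aUHx} → row (7,2) (8,6) (6,7) (7,2) (8,6) (6,7)
{aUTw, aUHw} → row (7,2) (3,1) (6,7) (7,2) (3,1) (6,7)
{bDTx, bDTw, bDHx, bDHw, bUTx, bUTw, bUHx, bUHw} → row (3,2) (3,2) (3,2) (3,2) (3,2) (3,2)
{eDTx, eDTw, eDHx, eDHw, eUTx, eUTw, eUHx, eUHw} → row (1,8) (1,8) (1,8) (1,8) (1,8) (1,8)
That's 6 distinct rows out of 24 strategies.

6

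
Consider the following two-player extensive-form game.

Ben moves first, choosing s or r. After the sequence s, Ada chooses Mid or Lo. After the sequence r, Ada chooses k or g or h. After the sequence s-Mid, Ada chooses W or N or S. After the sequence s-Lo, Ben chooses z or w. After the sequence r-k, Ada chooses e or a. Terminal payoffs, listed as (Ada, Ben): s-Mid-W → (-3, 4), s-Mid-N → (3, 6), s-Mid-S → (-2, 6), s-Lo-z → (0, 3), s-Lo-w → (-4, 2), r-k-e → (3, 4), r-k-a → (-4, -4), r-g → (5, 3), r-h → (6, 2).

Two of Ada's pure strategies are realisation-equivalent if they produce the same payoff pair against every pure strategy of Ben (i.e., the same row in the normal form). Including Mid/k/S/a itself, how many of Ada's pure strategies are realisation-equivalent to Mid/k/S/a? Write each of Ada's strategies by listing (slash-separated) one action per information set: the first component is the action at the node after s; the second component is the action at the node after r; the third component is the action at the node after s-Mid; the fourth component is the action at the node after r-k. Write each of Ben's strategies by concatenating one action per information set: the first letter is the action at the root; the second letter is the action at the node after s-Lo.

1

Row for Mid/k/S/a (columns sz, sw, rz, rw): (-2,6) (-2,6) (-4,-4) (-4,-4).
Every one of Ada's information sets is on the play path for some reply by Ben when Ada follows Mid/k/S/a.
Changing the action at any of them therefore changes at least one column, so only Mid/k/S/a itself gives this row.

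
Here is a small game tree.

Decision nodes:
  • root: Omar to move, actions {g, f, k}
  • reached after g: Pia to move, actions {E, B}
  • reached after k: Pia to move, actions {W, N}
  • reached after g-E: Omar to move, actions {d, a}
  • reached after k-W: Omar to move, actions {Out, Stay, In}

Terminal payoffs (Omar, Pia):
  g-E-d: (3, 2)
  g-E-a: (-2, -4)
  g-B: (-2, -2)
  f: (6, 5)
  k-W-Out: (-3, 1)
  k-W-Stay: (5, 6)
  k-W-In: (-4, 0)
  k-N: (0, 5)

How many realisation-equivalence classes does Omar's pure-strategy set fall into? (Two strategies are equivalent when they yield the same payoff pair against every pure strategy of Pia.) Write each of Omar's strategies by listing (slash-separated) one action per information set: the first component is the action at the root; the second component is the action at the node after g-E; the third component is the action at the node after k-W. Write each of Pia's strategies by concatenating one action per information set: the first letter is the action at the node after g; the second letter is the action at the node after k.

Omar has 18 pure strategies: g/d/Out, g/d/Stay, g/d/In, g/a/Out, g/a/Stay, g/a/In, f/d/Out, f/d/Stay, f/d/In, f/a/Out, f/a/Stay, f/a/In, k/d/Out, k/d/Stay, k/d/In, k/a/Out, k/a/Stay, k/a/In. Columns: EW, EN, BW, BN.
{g/d/Out, g/d/Stay, g/d/In} → row (3,2) (3,2) (-2,-2) (-2,-2)
{g/a/Out, g/a/Stay, g/a/In} → row (-2,-4) (-2,-4) (-2,-2) (-2,-2)
{f/d/Out, f/d/Stay, f/d/In, f/a/Out, f/a/Stay, f/a/In} → row (6,5) (6,5) (6,5) (6,5)
{k/d/Out, k/a/Out} → row (-3,1) (0,5) (-3,1) (0,5)
{k/d/Stay, k/a/Stay} → row (5,6) (0,5) (5,6) (0,5)
{k/d/In, k/a/In} → row (-4,0) (0,5) (-4,0) (0,5)
That's 6 distinct rows out of 18 strategies.

6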